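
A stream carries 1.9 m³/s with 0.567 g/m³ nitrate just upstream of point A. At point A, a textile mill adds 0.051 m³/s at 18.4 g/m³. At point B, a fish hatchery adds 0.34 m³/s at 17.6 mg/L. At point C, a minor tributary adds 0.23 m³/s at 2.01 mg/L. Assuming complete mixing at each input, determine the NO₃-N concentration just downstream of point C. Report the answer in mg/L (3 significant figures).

After input A: C = (1.9·0.567 + 0.051·18.4) / 1.951 = 1.033 mg/L.
After input B: C = (1.951·1.033 + 0.34·17.6) / 2.291 = 3.492 mg/L.
After input C: C = (2.291·3.492 + 0.23·2.01) / 2.521 = 3.357 mg/L.

3.36 mg/L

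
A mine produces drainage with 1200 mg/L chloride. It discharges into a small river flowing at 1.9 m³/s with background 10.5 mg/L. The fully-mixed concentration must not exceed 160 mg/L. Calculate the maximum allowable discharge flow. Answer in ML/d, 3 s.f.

Mass balance at complete mixing: C_std·(Q_w + Q_r) = Q_w·C_e + Q_r·C_b.
Rearranging, Q_w = Q_r·(C_std − C_b)/(C_e − C_std) = 1.9·(160 − 10.5) / (1200 − 160) = 0.2731 m³/s.
= 23.6 ML/d.

23.6 ML/d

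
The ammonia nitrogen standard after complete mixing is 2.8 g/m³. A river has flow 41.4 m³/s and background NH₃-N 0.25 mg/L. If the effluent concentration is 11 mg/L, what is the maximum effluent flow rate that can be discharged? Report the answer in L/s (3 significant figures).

12900 L/s

Mass balance at complete mixing: C_std·(Q_w + Q_r) = Q_w·C_e + Q_r·C_b.
Rearranging, Q_w = Q_r·(C_std − C_b)/(C_e − C_std) = 41.4·(2.8 − 0.25) / (11 − 2.8) = 12.87 m³/s.
= 1.287e+04 L/s.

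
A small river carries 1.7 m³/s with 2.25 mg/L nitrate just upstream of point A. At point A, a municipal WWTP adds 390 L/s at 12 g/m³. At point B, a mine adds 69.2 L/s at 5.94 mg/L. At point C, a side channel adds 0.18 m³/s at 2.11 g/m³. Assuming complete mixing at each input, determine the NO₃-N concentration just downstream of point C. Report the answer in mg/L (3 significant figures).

3.97 mg/L

390 L/s = 0.39 m³/s.
After input A: C = (1.7·2.25 + 0.39·12) / 2.09 = 4.069 mg/L.
69.2 L/s = 0.0692 m³/s.
After input B: C = (2.09·4.069 + 0.0692·5.94) / 2.159 = 4.129 mg/L.
After input C: C = (2.159·4.129 + 0.18·2.11) / 2.339 = 3.974 mg/L.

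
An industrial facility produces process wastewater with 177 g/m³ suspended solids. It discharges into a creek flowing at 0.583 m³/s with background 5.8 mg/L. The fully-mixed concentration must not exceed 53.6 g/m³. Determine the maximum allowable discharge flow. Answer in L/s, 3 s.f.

226 L/s

Mass balance at complete mixing: C_std·(Q_w + Q_r) = Q_w·C_e + Q_r·C_b.
Rearranging, Q_w = Q_r·(C_std − C_b)/(C_e − C_std) = 0.583·(53.6 − 5.8) / (177 − 53.6) = 0.2258 m³/s.
= 225.8 L/s.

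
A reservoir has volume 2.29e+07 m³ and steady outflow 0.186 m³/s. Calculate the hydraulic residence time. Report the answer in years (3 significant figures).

Q = 0.186 m³/s × 3.156e+07 s/yr = 5.87e+06 m³/yr.
Hydraulic residence time τ = V/Q = 2.29e+07/5.87e+06 = 3.901 yr.

3.90 yr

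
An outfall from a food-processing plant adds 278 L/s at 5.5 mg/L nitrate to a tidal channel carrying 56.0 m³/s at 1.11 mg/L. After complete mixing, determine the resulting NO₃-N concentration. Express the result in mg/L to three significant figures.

1.13 mg/L

278 L/s = 0.278 m³/s.
Flow-weighted mixing gives C = (0.278·5.5 + 56·1.11) / (0.278 + 56) = 63.69/56.28 = 1.132 mg/L.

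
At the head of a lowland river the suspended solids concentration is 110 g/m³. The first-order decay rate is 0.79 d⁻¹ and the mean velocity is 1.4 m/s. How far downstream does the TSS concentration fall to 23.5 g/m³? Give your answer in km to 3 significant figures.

236 km

From C = C₀·e^(−kt), t = ln(C₀/C)/k = ln(110/23.5)/0.79 = 1.543/0.79 = 1.954 d.
Distance = v·t = 1.4 m/s × 1.688e+05 s = 2.363e+05 m = 236.3 km.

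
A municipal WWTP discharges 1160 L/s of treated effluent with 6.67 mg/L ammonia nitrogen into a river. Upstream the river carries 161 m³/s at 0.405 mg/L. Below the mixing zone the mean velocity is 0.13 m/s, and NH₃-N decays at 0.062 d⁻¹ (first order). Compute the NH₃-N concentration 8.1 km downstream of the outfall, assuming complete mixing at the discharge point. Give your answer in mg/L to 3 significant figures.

0.430 mg/L

1160 L/s = 1.16 m³/s.
After complete mixing, C₀ = (1.16·6.67 + 161·0.405) / 162.2 = 0.4498 mg/L.
Travel time t = 8100 m / 0.13 m/s = 6.231e+04 s = 0.7212 d.
C = 0.4498·exp(−0.062·0.7212) = 0.4498·0.9563 = 0.4301 mg/L.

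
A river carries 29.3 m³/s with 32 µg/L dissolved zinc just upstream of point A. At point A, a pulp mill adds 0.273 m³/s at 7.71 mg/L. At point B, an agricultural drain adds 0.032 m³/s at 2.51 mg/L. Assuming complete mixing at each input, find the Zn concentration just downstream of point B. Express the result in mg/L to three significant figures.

0.105 mg/L

32 µg/L = 0.032 mg/L.
After input A: C = (29.3·0.032 + 0.273·7.71) / 29.57 = 0.1029 mg/L.
After input B: C = (29.57·0.1029 + 0.032·2.51) / 29.61 = 0.1055 mg/L.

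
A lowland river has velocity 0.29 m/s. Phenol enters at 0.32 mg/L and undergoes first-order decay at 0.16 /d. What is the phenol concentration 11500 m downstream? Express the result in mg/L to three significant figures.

Travel time t = 11500 m / 0.29 m/s = 1.15e+04/0.29 = 3.966e+04 s = 0.459 d.
First-order decay: C = 0.32·exp(−0.16·0.459) = 0.32·0.9292 = 0.2973 mg/L.

0.297 mg/L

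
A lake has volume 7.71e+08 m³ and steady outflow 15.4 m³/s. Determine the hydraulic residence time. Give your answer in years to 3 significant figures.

1.59 yr

Q = 15.4 m³/s × 3.156e+07 s/yr = 4.86e+08 m³/yr.
Hydraulic residence time τ = V/Q = 7.71e+08/4.86e+08 = 1.586 yr.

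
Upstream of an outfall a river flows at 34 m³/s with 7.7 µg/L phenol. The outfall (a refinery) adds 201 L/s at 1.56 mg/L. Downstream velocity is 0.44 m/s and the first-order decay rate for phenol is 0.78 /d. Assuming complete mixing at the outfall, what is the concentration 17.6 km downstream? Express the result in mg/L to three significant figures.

0.0117 mg/L

201 L/s = 0.201 m³/s.
7.7 µg/L = 0.0077 mg/L.
After complete mixing, C₀ = (0.201·1.56 + 34·0.0077) / 34.2 = 0.01682 mg/L.
Travel time t = 1.76e+04 m / 0.44 m/s = 4e+04 s = 0.463 d.
C = 0.01682·exp(−0.78·0.463) = 0.01682·0.6969 = 0.01172 mg/L.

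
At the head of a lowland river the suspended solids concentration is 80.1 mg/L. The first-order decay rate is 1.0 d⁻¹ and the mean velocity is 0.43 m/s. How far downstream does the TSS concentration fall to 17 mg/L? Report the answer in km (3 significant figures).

From C = C₀·e^(−kt), t = ln(C₀/C)/k = ln(80.1/17)/1.0 = 1.55/1.0 = 1.55 d.
Distance = v·t = 0.43 m/s × 1.339e+05 s = 5.759e+04 m = 57.59 km.

57.6 km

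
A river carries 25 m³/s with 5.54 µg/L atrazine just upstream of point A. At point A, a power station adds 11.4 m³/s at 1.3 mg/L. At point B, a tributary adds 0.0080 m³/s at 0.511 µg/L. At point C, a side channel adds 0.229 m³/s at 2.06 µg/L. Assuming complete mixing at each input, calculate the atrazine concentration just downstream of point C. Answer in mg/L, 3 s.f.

0.408 mg/L

5.54 µg/L = 0.00554 mg/L.
After input A: C = (25·0.00554 + 11.4·1.3) / 36.4 = 0.4109 mg/L.
0.511 µg/L = 0.000511 mg/L.
After input B: C = (36.4·0.4109 + 0.008·0.000511) / 36.41 = 0.4109 mg/L.
2.06 µg/L = 0.00206 mg/L.
After input C: C = (36.41·0.4109 + 0.229·0.00206) / 36.64 = 0.4083 mg/L.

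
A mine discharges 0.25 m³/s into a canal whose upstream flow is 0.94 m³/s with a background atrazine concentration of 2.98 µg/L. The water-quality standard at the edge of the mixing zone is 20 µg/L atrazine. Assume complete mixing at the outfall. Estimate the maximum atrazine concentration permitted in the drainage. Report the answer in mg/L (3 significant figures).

2.98 µg/L = 0.00298 mg/L.
20 µg/L = 0.02 mg/L.
Mass balance: 0.02·1.19 = 0.25·Cₑ + 0.94·0.00298.
Cₑ = (0.0238 − 0.002801) / 0.25 = 0.084 mg/L.

0.0840 mg/L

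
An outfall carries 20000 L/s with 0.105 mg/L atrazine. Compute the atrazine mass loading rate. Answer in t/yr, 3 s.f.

20000 L/s = 20 m³/s.
Mass flux = Q·C = 20 m³/s × 0.105 g/m³ = 2.1 g/s.
= 2.1 g/s × 31.56 = 66.27 t/yr.

66.3 t/yr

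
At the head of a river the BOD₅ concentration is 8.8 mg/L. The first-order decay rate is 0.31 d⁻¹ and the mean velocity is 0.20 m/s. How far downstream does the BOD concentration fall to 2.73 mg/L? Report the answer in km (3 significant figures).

From C = C₀·e^(−kt), t = ln(C₀/C)/k = ln(8.8/2.73)/0.31 = 1.17/0.31 = 3.776 d.
Distance = v·t = 0.20 m/s × 3.262e+05 s = 6.524e+04 m = 65.24 km.

65.2 km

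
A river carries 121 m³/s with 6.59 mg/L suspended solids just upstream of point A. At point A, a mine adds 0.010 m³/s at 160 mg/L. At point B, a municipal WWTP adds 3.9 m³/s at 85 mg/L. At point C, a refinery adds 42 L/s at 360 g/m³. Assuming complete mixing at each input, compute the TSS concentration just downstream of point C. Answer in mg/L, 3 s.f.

9.17 mg/L

After input A: C = (121·6.59 + 0.01·160) / 121 = 6.603 mg/L.
After input B: C = (121·6.603 + 3.9·85) / 124.9 = 9.05 mg/L.
42 L/s = 0.042 m³/s.
After input C: C = (124.9·9.05 + 0.042·360) / 125 = 9.168 mg/L.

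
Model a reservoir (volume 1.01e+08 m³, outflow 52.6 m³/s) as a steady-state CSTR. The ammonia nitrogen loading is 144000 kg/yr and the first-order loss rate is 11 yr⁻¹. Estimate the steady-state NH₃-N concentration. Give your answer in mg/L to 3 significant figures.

0.0520 mg/L

Outflow Q = 52.6 m³/s × 3.156e+07 s/yr = 1.66e+09 m³/yr.
Steady-state CSTR mass balance: W = Q·C + k·V·C, so C = W/(Q + kV).
Q + kV = 1.66e+09 + 11·1.01e+08 = 2.771e+09 m³/yr.
C = 144000/2.771e+09 = 5.197e-05 kg/m³ = 0.05197 mg/L.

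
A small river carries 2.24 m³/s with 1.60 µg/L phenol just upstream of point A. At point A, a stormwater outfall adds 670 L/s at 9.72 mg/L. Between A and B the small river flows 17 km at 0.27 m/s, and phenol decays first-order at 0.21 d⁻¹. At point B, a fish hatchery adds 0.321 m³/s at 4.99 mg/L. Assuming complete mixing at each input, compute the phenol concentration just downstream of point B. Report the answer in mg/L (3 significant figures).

2.23 mg/L

1.60 µg/L = 0.0016 mg/L.
670 L/s = 0.67 m³/s.
After input A: C = (2.24·0.0016 + 0.67·9.72) / 2.91 = 2.239 mg/L.
Over the 17 km reach to input B (t = 6.296e+04 s = 0.7287 d), decay gives C = 2.239·exp(−0.21·0.7287) = 1.921 mg/L.
After input B: C = (2.91·1.921 + 0.321·4.99) / 3.231 = 2.226 mg/L.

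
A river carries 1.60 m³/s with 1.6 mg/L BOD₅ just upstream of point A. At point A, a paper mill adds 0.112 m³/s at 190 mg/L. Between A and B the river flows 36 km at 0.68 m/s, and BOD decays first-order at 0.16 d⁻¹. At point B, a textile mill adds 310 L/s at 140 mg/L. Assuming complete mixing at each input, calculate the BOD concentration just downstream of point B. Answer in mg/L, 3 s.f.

After input A: C = (1.6·1.6 + 0.112·190) / 1.712 = 13.93 mg/L.
Over the 36 km reach to input B (t = 5.294e+04 s = 0.6127 d), decay gives C = 13.93·exp(−0.16·0.6127) = 12.62 mg/L.
310 L/s = 0.31 m³/s.
After input B: C = (1.712·12.62 + 0.31·140) / 2.022 = 32.15 mg/L.

32.2 mg/L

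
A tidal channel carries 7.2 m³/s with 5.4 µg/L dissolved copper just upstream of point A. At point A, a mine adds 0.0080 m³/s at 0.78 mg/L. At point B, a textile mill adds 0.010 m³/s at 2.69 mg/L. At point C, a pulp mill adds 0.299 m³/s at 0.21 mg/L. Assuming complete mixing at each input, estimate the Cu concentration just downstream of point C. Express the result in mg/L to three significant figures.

5.4 µg/L = 0.0054 mg/L.
After input A: C = (7.2·0.0054 + 0.008·0.78) / 7.208 = 0.00626 mg/L.
After input B: C = (7.208·0.00626 + 0.01·2.69) / 7.218 = 0.009978 mg/L.
After input C: C = (7.218·0.009978 + 0.299·0.21) / 7.517 = 0.01793 mg/L.

0.0179 mg/L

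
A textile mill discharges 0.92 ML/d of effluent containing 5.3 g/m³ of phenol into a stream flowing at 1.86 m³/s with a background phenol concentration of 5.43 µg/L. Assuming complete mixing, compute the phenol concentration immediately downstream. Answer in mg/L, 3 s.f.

0.0356 mg/L

0.92 ML/d = 0.01065 m³/s.
5.43 µg/L = 0.00543 mg/L.
Conservation of mass across the mixing zone: C = (0.01065·5.3 + 1.86·0.00543) / (0.01065 + 1.86) = 0.06653/1.871 = 0.03557 mg/L.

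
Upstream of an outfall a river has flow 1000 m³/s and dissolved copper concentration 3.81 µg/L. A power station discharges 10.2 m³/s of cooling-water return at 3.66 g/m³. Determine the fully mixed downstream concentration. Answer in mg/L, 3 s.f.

3.81 µg/L = 0.00381 mg/L.
By mass balance at complete mixing, C = (10.2·3.66 + 1000·0.00381) / (10.2 + 1000) = 41.14/1010 = 0.04073 mg/L.

0.0407 mg/L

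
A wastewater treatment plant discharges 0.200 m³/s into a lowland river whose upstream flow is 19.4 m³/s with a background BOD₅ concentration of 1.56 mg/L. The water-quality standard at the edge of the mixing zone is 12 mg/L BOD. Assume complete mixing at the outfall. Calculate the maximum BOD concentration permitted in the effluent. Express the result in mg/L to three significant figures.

1020 mg/L

Mass balance: 12·19.6 = 0.2·Cₑ + 19.4·1.56.
Cₑ = (235.2 − 30.26) / 0.2 = 1025 mg/L.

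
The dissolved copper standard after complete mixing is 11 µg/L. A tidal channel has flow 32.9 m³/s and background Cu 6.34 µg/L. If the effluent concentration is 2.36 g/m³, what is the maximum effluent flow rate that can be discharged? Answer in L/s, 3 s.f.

6.34 µg/L = 0.00634 mg/L.
11 µg/L = 0.011 mg/L.
Mass balance at complete mixing: C_std·(Q_w + Q_r) = Q_w·C_e + Q_r·C_b.
Rearranging, Q_w = Q_r·(C_std − C_b)/(C_e − C_std) = 32.9·(0.011 − 0.00634) / (2.36 − 0.011) = 0.06527 m³/s.
= 65.27 L/s.

65.3 L/s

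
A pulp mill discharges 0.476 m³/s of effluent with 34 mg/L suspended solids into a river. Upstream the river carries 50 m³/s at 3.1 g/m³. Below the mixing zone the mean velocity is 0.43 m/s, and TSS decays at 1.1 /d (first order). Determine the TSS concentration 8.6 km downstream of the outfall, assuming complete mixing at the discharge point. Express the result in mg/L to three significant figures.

2.63 mg/L

After complete mixing, C₀ = (0.476·34 + 50·3.1) / 50.48 = 3.391 mg/L.
Travel time t = 8600 m / 0.43 m/s = 2e+04 s = 0.2315 d.
C = 3.391·exp(−1.1·0.2315) = 3.391·0.7752 = 2.629 mg/L.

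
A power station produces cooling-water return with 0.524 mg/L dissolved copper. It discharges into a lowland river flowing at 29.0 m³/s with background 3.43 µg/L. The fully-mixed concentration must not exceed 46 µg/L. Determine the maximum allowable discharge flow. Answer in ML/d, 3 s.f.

3.43 µg/L = 0.00343 mg/L.
46 µg/L = 0.046 mg/L.
Mass balance at complete mixing: C_std·(Q_w + Q_r) = Q_w·C_e + Q_r·C_b.
Rearranging, Q_w = Q_r·(C_std − C_b)/(C_e − C_std) = 29.0·(0.046 − 0.00343) / (0.524 − 0.046) = 2.583 m³/s.
= 223.1 ML/d.

223 ML/d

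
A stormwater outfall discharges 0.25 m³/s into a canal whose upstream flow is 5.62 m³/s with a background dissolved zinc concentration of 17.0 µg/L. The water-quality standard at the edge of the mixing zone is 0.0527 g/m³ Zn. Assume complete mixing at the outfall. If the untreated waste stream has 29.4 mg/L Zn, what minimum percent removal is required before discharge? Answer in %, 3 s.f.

97.1 %

17.0 µg/L = 0.017 mg/L.
Mass balance: 0.0527·5.87 = 0.25·Cₑ + 5.62·0.017.
Cₑ = (0.3093 − 0.09554) / 0.25 = 0.8552 mg/L.
Required removal = 1 − 0.8552/29.4 = 97.09 %.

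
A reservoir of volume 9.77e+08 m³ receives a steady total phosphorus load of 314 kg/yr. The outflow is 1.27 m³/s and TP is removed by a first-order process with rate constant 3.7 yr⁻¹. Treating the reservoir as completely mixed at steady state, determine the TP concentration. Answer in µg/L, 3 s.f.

Outflow Q = 1.27 m³/s × 3.156e+07 s/yr = 4.008e+07 m³/yr.
Steady-state CSTR mass balance: W = Q·C + k·V·C, so C = W/(Q + kV).
Q + kV = 4.008e+07 + 3.7·9.77e+08 = 3.655e+09 m³/yr.
C = 314/3.655e+09 = 8.591e-08 kg/m³ = 8.591e-05 mg/L = 0.08591 µg/L.

0.0859 µg/L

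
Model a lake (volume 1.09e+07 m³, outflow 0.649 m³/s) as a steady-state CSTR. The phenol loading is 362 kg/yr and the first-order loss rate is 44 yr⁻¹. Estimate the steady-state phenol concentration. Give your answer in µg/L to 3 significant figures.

0.724 µg/L

Outflow Q = 0.649 m³/s × 3.156e+07 s/yr = 2.048e+07 m³/yr.
Steady-state CSTR mass balance: W = Q·C + k·V·C, so C = W/(Q + kV).
Q + kV = 2.048e+07 + 44·1.09e+07 = 5.001e+08 m³/yr.
C = 362/5.001e+08 = 7.239e-07 kg/m³ = 0.0007239 mg/L = 0.7239 µg/L.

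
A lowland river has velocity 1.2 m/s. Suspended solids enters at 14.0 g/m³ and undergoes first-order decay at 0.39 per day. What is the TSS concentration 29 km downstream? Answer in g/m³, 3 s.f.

12.6 g/m³

Travel time t = 29 km / 1.2 m/s = 2.9e+04/1.2 = 2.417e+04 s = 0.2797 d.
First-order decay: C = 14.0·exp(−0.39·0.2797) = 14.0·0.8967 = 12.55 g/m³.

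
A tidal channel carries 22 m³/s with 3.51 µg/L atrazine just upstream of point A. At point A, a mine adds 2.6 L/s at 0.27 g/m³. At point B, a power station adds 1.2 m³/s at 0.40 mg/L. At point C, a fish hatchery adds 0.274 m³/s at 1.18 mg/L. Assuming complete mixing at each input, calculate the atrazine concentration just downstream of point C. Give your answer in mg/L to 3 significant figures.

3.51 µg/L = 0.00351 mg/L.
2.6 L/s = 0.0026 m³/s.
After input A: C = (22·0.00351 + 0.0026·0.27) / 22 = 0.003541 mg/L.
After input B: C = (22·0.003541 + 1.2·0.4) / 23.2 = 0.02405 mg/L.
After input C: C = (23.2·0.02405 + 0.274·1.18) / 23.48 = 0.03754 mg/L.

0.0375 mg/L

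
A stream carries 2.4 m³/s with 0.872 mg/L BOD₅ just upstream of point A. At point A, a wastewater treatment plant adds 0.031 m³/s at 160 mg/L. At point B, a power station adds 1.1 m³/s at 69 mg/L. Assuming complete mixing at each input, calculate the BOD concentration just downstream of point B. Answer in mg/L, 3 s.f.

After input A: C = (2.4·0.872 + 0.031·160) / 2.431 = 2.901 mg/L.
After input B: C = (2.431·2.901 + 1.1·69) / 3.531 = 23.49 mg/L.

23.5 mg/L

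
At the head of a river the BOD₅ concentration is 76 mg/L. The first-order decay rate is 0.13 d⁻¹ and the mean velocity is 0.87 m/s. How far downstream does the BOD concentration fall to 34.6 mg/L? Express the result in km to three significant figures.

From C = C₀·e^(−kt), t = ln(C₀/C)/k = ln(76/34.6)/0.13 = 0.7869/0.13 = 6.053 d.
Distance = v·t = 0.87 m/s × 5.23e+05 s = 4.55e+05 m = 455 km.

455 km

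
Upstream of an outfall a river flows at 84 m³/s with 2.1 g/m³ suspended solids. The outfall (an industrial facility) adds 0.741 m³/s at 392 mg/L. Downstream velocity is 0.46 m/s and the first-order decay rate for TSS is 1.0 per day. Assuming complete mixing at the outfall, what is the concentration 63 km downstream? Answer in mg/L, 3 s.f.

1.13 mg/L

After complete mixing, C₀ = (0.741·392 + 84·2.1) / 84.74 = 5.509 mg/L.
Travel time t = 6.3e+04 m / 0.46 m/s = 1.37e+05 s = 1.585 d.
C = 5.509·exp(−1.0·1.585) = 5.509·0.2049 = 1.129 mg/L.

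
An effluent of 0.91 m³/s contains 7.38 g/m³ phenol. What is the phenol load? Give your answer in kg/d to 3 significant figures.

580 kg/d

Mass flux = Q·C = 0.91 m³/s × 7.38 g/m³ = 6.716 g/s.
= 6.716 g/s × 86.4 = 580.2 kg/d.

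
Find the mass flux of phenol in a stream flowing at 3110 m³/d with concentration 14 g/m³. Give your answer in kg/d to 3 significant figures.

3110 m³/d = 0.036 m³/s.
Mass flux = Q·C = 0.036 m³/s × 14 g/m³ = 0.5039 g/s.
= 0.5039 g/s × 86.4 = 43.54 kg/d.

43.5 kg/d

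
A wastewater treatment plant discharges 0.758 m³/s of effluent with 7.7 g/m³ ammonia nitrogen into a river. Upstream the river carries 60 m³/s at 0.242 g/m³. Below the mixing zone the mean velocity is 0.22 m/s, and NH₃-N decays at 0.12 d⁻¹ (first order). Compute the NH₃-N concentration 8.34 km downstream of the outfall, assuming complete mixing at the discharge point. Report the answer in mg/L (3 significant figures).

After complete mixing, C₀ = (0.758·7.7 + 60·0.242) / 60.76 = 0.335 mg/L.
Travel time t = 8340 m / 0.22 m/s = 3.791e+04 s = 0.4388 d.
C = 0.335·exp(−0.12·0.4388) = 0.335·0.9487 = 0.3179 mg/L.

0.318 mg/L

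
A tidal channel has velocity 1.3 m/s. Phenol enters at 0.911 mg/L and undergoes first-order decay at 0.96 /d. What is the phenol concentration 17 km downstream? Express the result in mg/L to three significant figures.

Travel time t = 17 km / 1.3 m/s = 1.7e+04/1.3 = 1.308e+04 s = 0.1514 d.
First-order decay: C = 0.911·exp(−0.96·0.1514) = 0.911·0.8648 = 0.7878 mg/L.

0.788 mg/L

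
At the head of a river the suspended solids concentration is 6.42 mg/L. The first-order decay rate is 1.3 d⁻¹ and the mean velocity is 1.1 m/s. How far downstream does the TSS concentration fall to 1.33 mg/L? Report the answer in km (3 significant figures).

115 km

From C = C₀·e^(−kt), t = ln(C₀/C)/k = ln(6.42/1.33)/1.3 = 1.574/1.3 = 1.211 d.
Distance = v·t = 1.1 m/s × 1.046e+05 s = 1.151e+05 m = 115.1 km.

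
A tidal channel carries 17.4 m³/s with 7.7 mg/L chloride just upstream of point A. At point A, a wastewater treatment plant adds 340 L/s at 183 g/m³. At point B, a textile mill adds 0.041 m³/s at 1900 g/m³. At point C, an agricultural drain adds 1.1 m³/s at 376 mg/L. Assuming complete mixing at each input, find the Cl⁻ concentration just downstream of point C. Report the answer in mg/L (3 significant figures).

36.4 mg/L

340 L/s = 0.34 m³/s.
After input A: C = (17.4·7.7 + 0.34·183) / 17.74 = 11.06 mg/L.
After input B: C = (17.74·11.06 + 0.041·1900) / 17.78 = 15.42 mg/L.
After input C: C = (17.78·15.42 + 1.1·376) / 18.88 = 36.42 mg/L.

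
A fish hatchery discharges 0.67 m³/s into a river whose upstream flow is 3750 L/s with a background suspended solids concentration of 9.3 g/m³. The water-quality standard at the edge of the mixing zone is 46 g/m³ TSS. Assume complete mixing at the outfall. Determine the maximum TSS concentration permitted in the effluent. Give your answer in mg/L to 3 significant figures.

251 mg/L

3750 L/s = 3.75 m³/s.
Mass balance: 46·4.42 = 0.67·Cₑ + 3.75·9.3.
Cₑ = (203.3 − 34.88) / 0.67 = 251.4 mg/L.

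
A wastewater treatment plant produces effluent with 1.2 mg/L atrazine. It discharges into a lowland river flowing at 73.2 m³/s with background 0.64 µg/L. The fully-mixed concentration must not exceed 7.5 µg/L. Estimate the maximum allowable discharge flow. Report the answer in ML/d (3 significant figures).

0.64 µg/L = 0.00064 mg/L.
7.5 µg/L = 0.0075 mg/L.
Mass balance at complete mixing: C_std·(Q_w + Q_r) = Q_w·C_e + Q_r·C_b.
Rearranging, Q_w = Q_r·(C_std − C_b)/(C_e − C_std) = 73.2·(0.0075 − 0.00064) / (1.2 − 0.0075) = 0.4211 m³/s.
= 36.38 ML/d.

36.4 ML/d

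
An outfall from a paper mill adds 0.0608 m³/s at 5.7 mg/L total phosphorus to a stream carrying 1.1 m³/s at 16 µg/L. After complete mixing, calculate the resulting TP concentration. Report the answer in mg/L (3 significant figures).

16 µg/L = 0.016 mg/L.
By mass balance at complete mixing, C = (0.0608·5.7 + 1.1·0.016) / (0.0608 + 1.1) = 0.3642/1.161 = 0.3137 mg/L.

0.314 mg/L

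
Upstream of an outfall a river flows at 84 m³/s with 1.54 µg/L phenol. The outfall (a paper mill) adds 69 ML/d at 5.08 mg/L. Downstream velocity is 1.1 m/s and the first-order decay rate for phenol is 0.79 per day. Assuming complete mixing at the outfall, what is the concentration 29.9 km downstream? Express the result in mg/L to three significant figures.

0.0385 mg/L

69 ML/d = 0.7986 m³/s.
1.54 µg/L = 0.00154 mg/L.
After complete mixing, C₀ = (0.7986·5.08 + 84·0.00154) / 84.8 = 0.04937 mg/L.
Travel time t = 2.99e+04 m / 1.1 m/s = 2.718e+04 s = 0.3146 d.
C = 0.04937·exp(−0.79·0.3146) = 0.04937·0.7799 = 0.0385 mg/L.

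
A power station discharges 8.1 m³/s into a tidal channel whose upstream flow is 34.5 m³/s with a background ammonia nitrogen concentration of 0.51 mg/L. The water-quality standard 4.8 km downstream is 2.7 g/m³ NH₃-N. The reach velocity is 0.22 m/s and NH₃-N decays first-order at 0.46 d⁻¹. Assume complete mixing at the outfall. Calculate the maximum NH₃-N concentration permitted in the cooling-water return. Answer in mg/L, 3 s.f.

Travel time to the compliance point: t = 4800/0.22 = 2.182e+04 s = 0.2525 d; decay factor exp(−0.46·0.2525) = 0.8903.
So the concentration just after mixing may be at most 2.7/0.8903 = 3.033 mg/L.
Mass balance: 3.033·42.6 = 8.1·Cₑ + 34.5·0.51.
Cₑ = (129.2 − 17.59) / 8.1 = 13.78 mg/L.

13.8 mg/L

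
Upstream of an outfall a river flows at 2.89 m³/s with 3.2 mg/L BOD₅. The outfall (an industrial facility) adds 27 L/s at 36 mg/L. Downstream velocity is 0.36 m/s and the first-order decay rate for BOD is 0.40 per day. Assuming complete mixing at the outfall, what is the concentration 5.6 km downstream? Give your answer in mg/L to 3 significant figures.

27 L/s = 0.027 m³/s.
After complete mixing, C₀ = (0.027·36 + 2.89·3.2) / 2.917 = 3.504 mg/L.
Travel time t = 5600 m / 0.36 m/s = 1.556e+04 s = 0.18 d.
C = 3.504·exp(−0.40·0.18) = 3.504·0.9305 = 3.26 mg/L.

3.26 mg/L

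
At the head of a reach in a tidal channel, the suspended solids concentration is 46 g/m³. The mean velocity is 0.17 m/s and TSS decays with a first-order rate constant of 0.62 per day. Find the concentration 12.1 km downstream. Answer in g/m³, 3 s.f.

Travel time t = 12.1 km / 0.17 m/s = 1.21e+04/0.17 = 7.118e+04 s = 0.8238 d.
First-order decay: C = 46·exp(−0.62·0.8238) = 46·0.6 = 27.6 g/m³.

27.6 g/m³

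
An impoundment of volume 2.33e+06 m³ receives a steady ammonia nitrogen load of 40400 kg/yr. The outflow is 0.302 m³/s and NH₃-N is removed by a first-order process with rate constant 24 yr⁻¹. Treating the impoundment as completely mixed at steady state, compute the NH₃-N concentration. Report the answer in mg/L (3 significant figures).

Outflow Q = 0.302 m³/s × 3.156e+07 s/yr = 9.53e+06 m³/yr.
Steady-state CSTR mass balance: W = Q·C + k·V·C, so C = W/(Q + kV).
Q + kV = 9.53e+06 + 24·2.33e+06 = 6.545e+07 m³/yr.
C = 40400/6.545e+07 = 0.0006173 kg/m³ = 0.6173 mg/L.

0.617 mg/L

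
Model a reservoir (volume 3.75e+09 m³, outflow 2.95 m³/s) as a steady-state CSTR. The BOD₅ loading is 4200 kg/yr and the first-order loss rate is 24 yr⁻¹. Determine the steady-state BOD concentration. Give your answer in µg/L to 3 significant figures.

Outflow Q = 2.95 m³/s × 3.156e+07 s/yr = 9.309e+07 m³/yr.
Steady-state CSTR mass balance: W = Q·C + k·V·C, so C = W/(Q + kV).
Q + kV = 9.309e+07 + 24·3.75e+09 = 9.009e+10 m³/yr.
C = 4200/9.009e+10 = 4.662e-08 kg/m³ = 4.662e-05 mg/L = 0.04662 µg/L.

0.0466 µg/L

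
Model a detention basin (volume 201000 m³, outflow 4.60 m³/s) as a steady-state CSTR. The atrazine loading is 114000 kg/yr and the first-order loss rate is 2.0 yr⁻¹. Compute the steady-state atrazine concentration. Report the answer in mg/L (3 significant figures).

Outflow Q = 4.60 m³/s × 3.156e+07 s/yr = 1.452e+08 m³/yr.
Steady-state CSTR mass balance: W = Q·C + k·V·C, so C = W/(Q + kV).
Q + kV = 1.452e+08 + 2.0·201000 = 1.456e+08 m³/yr.
C = 114000/1.456e+08 = 0.0007831 kg/m³ = 0.7831 mg/L.

0.783 mg/L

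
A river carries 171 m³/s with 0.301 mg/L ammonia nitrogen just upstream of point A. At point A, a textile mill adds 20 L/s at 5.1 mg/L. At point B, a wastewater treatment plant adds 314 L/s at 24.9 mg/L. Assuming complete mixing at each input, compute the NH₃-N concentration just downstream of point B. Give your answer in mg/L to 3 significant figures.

20 L/s = 0.02 m³/s.
After input A: C = (171·0.301 + 0.02·5.1) / 171 = 0.3016 mg/L.
314 L/s = 0.314 m³/s.
After input B: C = (171·0.3016 + 0.314·24.9) / 171.3 = 0.3466 mg/L.

0.347 mg/L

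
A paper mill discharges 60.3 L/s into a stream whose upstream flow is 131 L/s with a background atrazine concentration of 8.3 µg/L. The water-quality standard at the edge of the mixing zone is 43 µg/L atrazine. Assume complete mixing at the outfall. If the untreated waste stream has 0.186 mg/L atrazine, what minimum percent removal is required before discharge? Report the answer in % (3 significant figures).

60.3 L/s = 0.0603 m³/s.
131 L/s = 0.131 m³/s.
8.3 µg/L = 0.0083 mg/L.
43 µg/L = 0.043 mg/L.
Mass balance: 0.043·0.1913 = 0.0603·Cₑ + 0.131·0.0083.
Cₑ = (0.008226 − 0.001087) / 0.0603 = 0.1184 mg/L.
Required removal = 1 − 0.1184/0.186 = 36.35 %.

36.4 %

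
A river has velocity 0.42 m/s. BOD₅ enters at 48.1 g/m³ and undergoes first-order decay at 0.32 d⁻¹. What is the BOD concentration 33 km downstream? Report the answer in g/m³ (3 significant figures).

36.0 g/m³

Travel time t = 33 km / 0.42 m/s = 3.3e+04/0.42 = 7.857e+04 s = 0.9094 d.
First-order decay: C = 48.1·exp(−0.32·0.9094) = 48.1·0.7475 = 35.96 g/m³.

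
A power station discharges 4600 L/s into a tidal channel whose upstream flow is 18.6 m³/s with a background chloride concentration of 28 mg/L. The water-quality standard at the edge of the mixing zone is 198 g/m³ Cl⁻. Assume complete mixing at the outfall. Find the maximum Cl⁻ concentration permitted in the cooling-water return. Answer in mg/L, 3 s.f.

885 mg/L

4600 L/s = 4.6 m³/s.
Mass balance: 198·23.2 = 4.6·Cₑ + 18.6·28.
Cₑ = (4594 − 520.8) / 4.6 = 885.4 mg/L.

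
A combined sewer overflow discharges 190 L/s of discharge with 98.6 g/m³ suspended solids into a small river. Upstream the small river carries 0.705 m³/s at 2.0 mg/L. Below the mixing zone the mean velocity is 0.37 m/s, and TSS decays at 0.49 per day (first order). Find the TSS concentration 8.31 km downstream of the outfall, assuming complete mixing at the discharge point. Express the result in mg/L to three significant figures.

19.8 mg/L

190 L/s = 0.19 m³/s.
After complete mixing, C₀ = (0.19·98.6 + 0.705·2) / 0.895 = 22.51 mg/L.
Travel time t = 8310 m / 0.37 m/s = 2.246e+04 s = 0.2599 d.
C = 22.51·exp(−0.49·0.2599) = 22.51·0.8804 = 19.82 mg/L.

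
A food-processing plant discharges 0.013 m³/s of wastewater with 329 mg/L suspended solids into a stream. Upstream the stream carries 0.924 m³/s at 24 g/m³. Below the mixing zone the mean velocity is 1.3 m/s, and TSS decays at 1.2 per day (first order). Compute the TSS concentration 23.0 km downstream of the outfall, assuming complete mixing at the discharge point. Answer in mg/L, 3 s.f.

After complete mixing, C₀ = (0.013·329 + 0.924·24) / 0.937 = 28.23 mg/L.
Travel time t = 2.3e+04 m / 1.3 m/s = 1.769e+04 s = 0.2048 d.
C = 28.23·exp(−1.2·0.2048) = 28.23·0.7821 = 22.08 mg/L.

22.1 mg/L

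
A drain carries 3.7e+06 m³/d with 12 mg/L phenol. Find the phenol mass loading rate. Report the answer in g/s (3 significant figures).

514 g/s

3.7e+06 m³/d = 42.82 m³/s.
Mass flux = Q·C = 42.82 m³/s × 12 g/m³ = 513.9 g/s.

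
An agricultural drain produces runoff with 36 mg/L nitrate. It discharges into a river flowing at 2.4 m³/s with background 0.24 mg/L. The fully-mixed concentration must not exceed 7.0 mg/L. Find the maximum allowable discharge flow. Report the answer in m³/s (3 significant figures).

0.559 m³/s

Mass balance at complete mixing: C_std·(Q_w + Q_r) = Q_w·C_e + Q_r·C_b.
Rearranging, Q_w = Q_r·(C_std − C_b)/(C_e − C_std) = 2.4·(7 − 0.24) / (36 − 7) = 0.5594 m³/s.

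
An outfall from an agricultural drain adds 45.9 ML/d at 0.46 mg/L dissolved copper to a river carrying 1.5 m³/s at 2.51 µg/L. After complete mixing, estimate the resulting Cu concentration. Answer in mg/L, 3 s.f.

0.122 mg/L

45.9 ML/d = 0.5312 m³/s.
2.51 µg/L = 0.00251 mg/L.
Flow-weighted mixing gives C = (0.5312·0.46 + 1.5·0.00251) / (0.5312 + 1.5) = 0.2481/2.031 = 0.1222 mg/L.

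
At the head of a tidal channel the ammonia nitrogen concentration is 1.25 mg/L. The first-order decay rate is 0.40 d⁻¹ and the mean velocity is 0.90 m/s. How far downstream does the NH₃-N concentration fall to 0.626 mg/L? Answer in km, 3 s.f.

134 km

From C = C₀·e^(−kt), t = ln(C₀/C)/k = ln(1.25/0.626)/0.40 = 0.6915/0.40 = 1.729 d.
Distance = v·t = 0.90 m/s × 1.494e+05 s = 1.344e+05 m = 134.4 km.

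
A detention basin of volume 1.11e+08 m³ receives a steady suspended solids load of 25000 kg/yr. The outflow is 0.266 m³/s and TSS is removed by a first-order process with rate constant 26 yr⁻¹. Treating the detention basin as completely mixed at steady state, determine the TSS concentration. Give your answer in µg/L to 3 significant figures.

Outflow Q = 0.266 m³/s × 3.156e+07 s/yr = 8.394e+06 m³/yr.
Steady-state CSTR mass balance: W = Q·C + k·V·C, so C = W/(Q + kV).
Q + kV = 8.394e+06 + 26·1.11e+08 = 2.894e+09 m³/yr.
C = 25000/2.894e+09 = 8.637e-06 kg/m³ = 0.008637 mg/L = 8.637 µg/L.

8.64 µg/L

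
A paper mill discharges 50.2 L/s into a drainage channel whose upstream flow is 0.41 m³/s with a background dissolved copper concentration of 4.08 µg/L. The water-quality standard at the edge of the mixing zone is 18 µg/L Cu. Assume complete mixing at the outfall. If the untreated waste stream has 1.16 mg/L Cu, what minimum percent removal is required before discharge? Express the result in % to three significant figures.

50.2 L/s = 0.0502 m³/s.
4.08 µg/L = 0.00408 mg/L.
18 µg/L = 0.018 mg/L.
Mass balance: 0.018·0.4602 = 0.0502·Cₑ + 0.41·0.00408.
Cₑ = (0.008284 − 0.001673) / 0.0502 = 0.1317 mg/L.
Required removal = 1 − 0.1317/1.16 = 88.65 %.

88.6 %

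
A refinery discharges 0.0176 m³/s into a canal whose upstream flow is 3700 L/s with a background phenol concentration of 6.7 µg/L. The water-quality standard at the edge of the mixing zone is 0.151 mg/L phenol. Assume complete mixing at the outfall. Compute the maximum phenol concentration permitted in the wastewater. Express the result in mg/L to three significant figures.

3700 L/s = 3.7 m³/s.
6.7 µg/L = 0.0067 mg/L.
Mass balance: 0.151·3.718 = 0.0176·Cₑ + 3.7·0.0067.
Cₑ = (0.5614 − 0.02479) / 0.0176 = 30.49 mg/L.

30.5 mg/L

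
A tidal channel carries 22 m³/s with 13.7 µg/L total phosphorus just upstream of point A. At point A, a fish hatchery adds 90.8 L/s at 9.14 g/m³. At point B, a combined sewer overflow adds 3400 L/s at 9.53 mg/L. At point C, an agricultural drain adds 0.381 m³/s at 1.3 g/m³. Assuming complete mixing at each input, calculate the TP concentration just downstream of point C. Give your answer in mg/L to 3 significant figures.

1.32 mg/L

13.7 µg/L = 0.0137 mg/L.
90.8 L/s = 0.0908 m³/s.
After input A: C = (22·0.0137 + 0.0908·9.14) / 22.09 = 0.05121 mg/L.
3400 L/s = 3.4 m³/s.
After input B: C = (22.09·0.05121 + 3.4·9.53) / 25.49 = 1.316 mg/L.
After input C: C = (25.49·1.316 + 0.381·1.3) / 25.87 = 1.315 mg/L.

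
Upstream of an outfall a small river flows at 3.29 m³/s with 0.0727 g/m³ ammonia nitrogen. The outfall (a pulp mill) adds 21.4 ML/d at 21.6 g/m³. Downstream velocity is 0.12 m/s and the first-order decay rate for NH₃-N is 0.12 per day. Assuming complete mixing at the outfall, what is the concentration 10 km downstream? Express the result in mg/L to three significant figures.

21.4 ML/d = 0.2477 m³/s.
After complete mixing, C₀ = (0.2477·21.6 + 3.29·0.0727) / 3.538 = 1.58 mg/L.
Travel time t = 1e+04 m / 0.12 m/s = 8.333e+04 s = 0.9645 d.
C = 1.58·exp(−0.12·0.9645) = 1.58·0.8907 = 1.407 mg/L.

1.41 mg/L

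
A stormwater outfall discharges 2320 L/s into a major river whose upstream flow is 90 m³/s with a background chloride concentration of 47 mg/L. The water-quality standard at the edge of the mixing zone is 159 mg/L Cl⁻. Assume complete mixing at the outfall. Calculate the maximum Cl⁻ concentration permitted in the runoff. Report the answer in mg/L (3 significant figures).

4500 mg/L

2320 L/s = 2.32 m³/s.
Mass balance: 159·92.32 = 2.32·Cₑ + 90·47.
Cₑ = (1.468e+04 − 4230) / 2.32 = 4504 mg/L.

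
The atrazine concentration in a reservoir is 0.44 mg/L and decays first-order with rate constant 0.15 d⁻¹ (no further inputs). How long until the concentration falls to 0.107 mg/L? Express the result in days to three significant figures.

9.43 d

t = ln(C₀/C)/k = ln(0.44/0.107)/0.15 = 1.414/0.15 = 9.426 d.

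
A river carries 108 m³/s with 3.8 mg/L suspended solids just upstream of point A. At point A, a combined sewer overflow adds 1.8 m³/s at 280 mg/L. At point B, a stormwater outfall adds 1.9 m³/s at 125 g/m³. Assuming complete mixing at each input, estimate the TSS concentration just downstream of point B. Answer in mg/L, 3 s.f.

After input A: C = (108·3.8 + 1.8·280) / 109.8 = 8.328 mg/L.
After input B: C = (109.8·8.328 + 1.9·125) / 111.7 = 10.31 mg/L.

10.3 mg/L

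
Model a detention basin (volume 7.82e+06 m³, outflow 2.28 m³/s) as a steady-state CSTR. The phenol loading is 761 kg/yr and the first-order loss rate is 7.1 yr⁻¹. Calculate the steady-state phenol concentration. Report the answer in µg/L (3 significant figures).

Outflow Q = 2.28 m³/s × 3.156e+07 s/yr = 7.195e+07 m³/yr.
Steady-state CSTR mass balance: W = Q·C + k·V·C, so C = W/(Q + kV).
Q + kV = 7.195e+07 + 7.1·7.82e+06 = 1.275e+08 m³/yr.
C = 761/1.275e+08 = 5.97e-06 kg/m³ = 0.00597 mg/L = 5.97 µg/L.

5.97 µg/L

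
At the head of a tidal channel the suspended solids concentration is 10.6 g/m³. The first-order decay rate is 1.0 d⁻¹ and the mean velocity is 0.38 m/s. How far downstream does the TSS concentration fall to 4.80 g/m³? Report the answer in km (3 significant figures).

From C = C₀·e^(−kt), t = ln(C₀/C)/k = ln(10.6/4.80)/1.0 = 0.7922/1.0 = 0.7922 d.
Distance = v·t = 0.38 m/s × 6.845e+04 s = 2.601e+04 m = 26.01 km.

26.0 km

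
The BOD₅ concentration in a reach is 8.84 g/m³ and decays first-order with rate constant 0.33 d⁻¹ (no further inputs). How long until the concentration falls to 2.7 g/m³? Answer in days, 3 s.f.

3.59 d

t = ln(C₀/C)/k = ln(8.84/2.7)/0.33 = 1.186/0.33 = 3.594 d.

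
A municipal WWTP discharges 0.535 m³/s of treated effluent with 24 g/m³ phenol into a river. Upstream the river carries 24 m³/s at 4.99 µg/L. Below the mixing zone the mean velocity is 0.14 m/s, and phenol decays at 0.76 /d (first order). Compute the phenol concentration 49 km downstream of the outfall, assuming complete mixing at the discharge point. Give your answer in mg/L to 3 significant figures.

0.0243 mg/L

4.99 µg/L = 0.00499 mg/L.
After complete mixing, C₀ = (0.535·24 + 24·0.00499) / 24.54 = 0.5282 mg/L.
Travel time t = 4.9e+04 m / 0.14 m/s = 3.5e+05 s = 4.051 d.
C = 0.5282·exp(−0.76·4.051) = 0.5282·0.04602 = 0.02431 mg/L.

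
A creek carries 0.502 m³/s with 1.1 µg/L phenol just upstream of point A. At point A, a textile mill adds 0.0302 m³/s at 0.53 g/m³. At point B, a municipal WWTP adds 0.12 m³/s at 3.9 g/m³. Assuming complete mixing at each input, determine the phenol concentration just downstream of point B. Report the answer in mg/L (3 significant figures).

0.743 mg/L

1.1 µg/L = 0.0011 mg/L.
After input A: C = (0.502·0.0011 + 0.0302·0.53) / 0.5322 = 0.03111 mg/L.
After input B: C = (0.5322·0.03111 + 0.12·3.9) / 0.6522 = 0.743 mg/L.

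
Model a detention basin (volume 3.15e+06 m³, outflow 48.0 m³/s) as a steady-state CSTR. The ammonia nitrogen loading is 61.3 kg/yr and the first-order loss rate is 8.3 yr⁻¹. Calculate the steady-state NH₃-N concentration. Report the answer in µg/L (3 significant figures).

0.0398 µg/L

Outflow Q = 48.0 m³/s × 3.156e+07 s/yr = 1.515e+09 m³/yr.
Steady-state CSTR mass balance: W = Q·C + k·V·C, so C = W/(Q + kV).
Q + kV = 1.515e+09 + 8.3·3.15e+06 = 1.541e+09 m³/yr.
C = 61.3/1.541e+09 = 3.978e-08 kg/m³ = 3.978e-05 mg/L = 0.03978 µg/L.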